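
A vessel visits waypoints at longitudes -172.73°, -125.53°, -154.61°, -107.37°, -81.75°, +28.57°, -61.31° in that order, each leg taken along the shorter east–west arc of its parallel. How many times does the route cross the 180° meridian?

0

Leg 1: -172.73° → -125.53°, shortest Δλ = 47.2° (east) — does not cross 180°.
Leg 2: -125.53° → -154.61°, shortest Δλ = -29.08° (west) — does not cross 180°.
Leg 3: -154.61° → -107.37°, shortest Δλ = 47.24° (east) — does not cross 180°.
Leg 4: -107.37° → -81.75°, shortest Δλ = 25.62° (east) — does not cross 180°.
Leg 5: -81.75° → +28.57°, shortest Δλ = 110.32° (east) — does not cross 180°.
Leg 6: +28.57° → -61.31°, shortest Δλ = -89.88° (west) — does not cross 180°.
Total crossings: 0.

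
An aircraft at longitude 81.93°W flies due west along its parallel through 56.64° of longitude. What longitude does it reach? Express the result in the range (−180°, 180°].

138.57°W

Start at -81.93°; shift −56.64° → -138.57°.
-138.57° already lies in (−180°, 180°].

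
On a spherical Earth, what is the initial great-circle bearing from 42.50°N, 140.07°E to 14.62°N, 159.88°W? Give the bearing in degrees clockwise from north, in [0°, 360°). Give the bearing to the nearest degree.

Δλ = -159.88 − 140.07 = -299.95°; wrapped into (−180°, 180°]: 60.05°.
θ = atan2( sin Δλ · cos φ₂ , cos φ₁ · sin φ₂ − sin φ₁ · cos φ₂ · cos Δλ )
  = atan2(0.83841, -0.14027) = 99.498° → normalised to [0°, 360°): 99.498°.

99°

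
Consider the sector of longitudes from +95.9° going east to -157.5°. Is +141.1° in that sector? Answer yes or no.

Yes

Band width going east from +95.9° to -157.5°: ((-157.5 − 95.9) mod 360) = 106.6°.
Offset of +141.1° east of the west edge: ((141.1 − 95.9) mod 360) = 45.2°.
45.2° ≤ 106.6° ⇒ inside.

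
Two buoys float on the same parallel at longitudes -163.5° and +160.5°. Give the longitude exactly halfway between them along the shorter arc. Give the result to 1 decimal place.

+178.5°

Signed shortest Δλ from -163.5° to +160.5° is -36.0°.
Midpoint longitude = -163.5° + (-36.0°)/2 = -163.5° − 18.0° = -181.5°.
Normalise into (−180°, 180°]: +178.5°.
(The naïve average (-163.5 + +160.5)/2 = -1.5° is on the wrong side of the globe.)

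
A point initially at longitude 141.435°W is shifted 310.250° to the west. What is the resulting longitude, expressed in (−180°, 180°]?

Start at -141.435°; shift −310.250° → -451.685°.
-451.685° lies outside (−180°, 180°]; add 360° → -91.685°.

91.685°W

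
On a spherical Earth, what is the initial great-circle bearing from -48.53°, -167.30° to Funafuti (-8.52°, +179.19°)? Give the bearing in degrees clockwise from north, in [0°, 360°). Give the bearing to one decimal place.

339.6°

Δλ = 179.19 − -167.30 = 346.49°; wrapped into (−180°, 180°]: -13.51°.
θ = atan2( sin Δλ · cos φ₂ , cos φ₁ · sin φ₂ − sin φ₁ · cos φ₂ · cos Δλ )
  = atan2(-0.23104, 0.62242) = -20.365° → normalised to [0°, 360°): 339.635°.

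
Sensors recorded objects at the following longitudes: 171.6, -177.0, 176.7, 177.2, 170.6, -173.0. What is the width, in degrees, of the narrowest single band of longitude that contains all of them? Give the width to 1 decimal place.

16.4°

Sort the longitudes: -177.0°, -173.0°, +170.6°, +171.6°, +176.7°, +177.2°.
Eastward gaps between consecutive values (wrapping around): 4.0°, 343.6°, 1.0°, 5.1°, 0.5°, 5.8°.
Largest gap = 343.6° ⇒ minimal covering band is its complement: 360° − 343.6° = 16.4°.
Band runs from +170.6° eastward to -173.0°, crossing the antimeridian.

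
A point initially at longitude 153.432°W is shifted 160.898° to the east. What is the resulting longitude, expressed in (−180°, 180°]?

7.466°E

Start at -153.432°; shift +160.898° → +7.466°.
+7.466° already lies in (−180°, 180°].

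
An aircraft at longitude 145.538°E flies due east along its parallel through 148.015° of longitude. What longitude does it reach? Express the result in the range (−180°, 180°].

66.447°W

Start at +145.538°; shift +148.015° → +293.553°.
+293.553° lies outside (−180°, 180°]; subtract 360° → -66.447°.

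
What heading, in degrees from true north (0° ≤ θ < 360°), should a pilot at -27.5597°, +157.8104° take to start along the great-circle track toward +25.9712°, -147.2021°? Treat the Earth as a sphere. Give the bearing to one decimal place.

Δλ = -147.2021 − 157.8104 = -305.0125°; wrapped into (−180°, 180°]: 54.9875°.
θ = atan2( sin Δλ · cos φ₂ , cos φ₁ · sin φ₂ − sin φ₁ · cos φ₂ · cos Δλ )
  = atan2(0.73632, 0.62688) = 49.590° → normalised to [0°, 360°): 49.590°.

49.6°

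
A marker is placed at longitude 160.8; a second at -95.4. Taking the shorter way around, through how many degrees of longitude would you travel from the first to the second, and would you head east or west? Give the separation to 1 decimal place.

Raw difference: -95.4 − 160.8 = -256.2°.
Normalise into (−180°, 180°]: -256.2° + 360° = 103.8°.
Positive ⇒ the second point lies to the east; separation 103.8°.

103.8° east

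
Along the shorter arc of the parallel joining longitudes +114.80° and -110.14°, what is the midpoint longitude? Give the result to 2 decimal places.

Signed shortest Δλ from +114.80° to -110.14° is +135.06°.
Midpoint longitude = +114.80° + (+135.06°)/2 = +114.80° + 67.53° = +182.33°.
Normalise into (−180°, 180°]: -177.67°.
(The naïve average (+114.80 + -110.14)/2 = 2.33° is on the wrong side of the globe.)

-177.67°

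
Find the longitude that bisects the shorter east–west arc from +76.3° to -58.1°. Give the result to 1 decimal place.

Signed shortest Δλ from +76.3° to -58.1° is -134.4°.
Midpoint longitude = +76.3° + (-134.4°)/2 = +76.3° − 67.2° = +9.1°.

+9.1°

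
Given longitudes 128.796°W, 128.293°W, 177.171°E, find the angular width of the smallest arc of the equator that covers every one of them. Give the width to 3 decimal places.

Sort the longitudes: -128.796°, -128.293°, +177.171°.
Eastward gaps between consecutive values (wrapping around): 0.503°, 305.464°, 54.033°.
Largest gap = 305.464° ⇒ minimal covering band is its complement: 360° − 305.464° = 54.536°.
Band runs from +177.171° eastward to -128.293°, crossing the antimeridian.

54.536°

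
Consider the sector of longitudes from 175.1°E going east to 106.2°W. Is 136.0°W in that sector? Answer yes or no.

Band width going east from +175.1° to -106.2°: ((-106.2 − 175.1) mod 360) = 78.7°.
Offset of -136.0° east of the west edge: ((-136.0 − 175.1) mod 360) = 48.9°.
48.9° ≤ 78.7° ⇒ inside.

Yes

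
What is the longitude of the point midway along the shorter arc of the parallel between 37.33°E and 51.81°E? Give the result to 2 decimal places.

Signed shortest Δλ from +37.33° to +51.81° is +14.48°.
Midpoint longitude = +37.33° + (+14.48°)/2 = +37.33° + 7.24° = +44.57°.

44.57°E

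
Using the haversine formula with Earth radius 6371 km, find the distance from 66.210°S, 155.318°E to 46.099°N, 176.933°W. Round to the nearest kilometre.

Δλ = -176.933 − 155.318 = -332.251°; wrapped into (−180°, 180°]: 27.749°.
Δφ = 46.099 − -66.210 = 112.309°.
a = sin²(Δφ/2) + cos φ₁ · cos φ₂ · sin²(Δλ/2) = 0.705885.
c = 2·atan2(√a, √(1−a)) = 1.99519 rad → d = 6371·c ≈ 12711.37 km.

12711 km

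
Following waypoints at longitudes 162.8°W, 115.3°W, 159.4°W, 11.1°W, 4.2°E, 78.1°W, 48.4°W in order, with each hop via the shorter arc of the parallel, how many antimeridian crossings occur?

Leg 1: -162.8° → -115.3°, shortest Δλ = 47.5° (east) — does not cross 180°.
Leg 2: -115.3° → -159.4°, shortest Δλ = -44.1° (west) — does not cross 180°.
Leg 3: -159.4° → -11.1°, shortest Δλ = 148.3° (east) — does not cross 180°.
Leg 4: -11.1° → +4.2°, shortest Δλ = 15.3° (east) — does not cross 180°.
Leg 5: +4.2° → -78.1°, shortest Δλ = -82.3° (west) — does not cross 180°.
Leg 6: -78.1° → -48.4°, shortest Δλ = 29.7° (east) — does not cross 180°.
Total crossings: 0.

0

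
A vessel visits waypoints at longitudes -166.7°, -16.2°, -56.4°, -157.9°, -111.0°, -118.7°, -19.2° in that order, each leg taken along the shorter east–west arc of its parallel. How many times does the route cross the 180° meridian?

0

Leg 1: -166.7° → -16.2°, shortest Δλ = 150.5° (east) — does not cross 180°.
Leg 2: -16.2° → -56.4°, shortest Δλ = -40.2° (west) — does not cross 180°.
Leg 3: -56.4° → -157.9°, shortest Δλ = -101.5° (west) — does not cross 180°.
Leg 4: -157.9° → -111.0°, shortest Δλ = 46.9° (east) — does not cross 180°.
Leg 5: -111.0° → -118.7°, shortest Δλ = -7.7° (west) — does not cross 180°.
Leg 6: -118.7° → -19.2°, shortest Δλ = 99.5° (east) — does not cross 180°.
Total crossings: 0.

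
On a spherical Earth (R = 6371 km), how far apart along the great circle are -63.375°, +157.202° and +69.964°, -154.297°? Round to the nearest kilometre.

Δλ = -154.297 − 157.202 = -311.499°; wrapped into (−180°, 180°]: 48.501°.
Δφ = 69.964 − -63.375 = 133.339°.
a = sin²(Δφ/2) + cos φ₁ · cos φ₂ · sin²(Δλ/2) = 0.869059.
c = 2·atan2(√a, √(1−a)) = 2.40107 rad → d = 6371·c ≈ 15297.23 km.

15297 km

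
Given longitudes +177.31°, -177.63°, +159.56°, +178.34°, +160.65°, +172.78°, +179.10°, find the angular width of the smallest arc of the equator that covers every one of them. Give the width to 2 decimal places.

22.81°

Sort the longitudes: -177.63°, +159.56°, +160.65°, +172.78°, +177.31°, +178.34°, +179.10°.
Eastward gaps between consecutive values (wrapping around): 337.19°, 1.09°, 12.13°, 4.53°, 1.03°, 0.76°, 3.27°.
Largest gap = 337.19° ⇒ minimal covering band is its complement: 360° − 337.19° = 22.81°.
Band runs from +159.56° eastward to -177.63°, crossing the antimeridian.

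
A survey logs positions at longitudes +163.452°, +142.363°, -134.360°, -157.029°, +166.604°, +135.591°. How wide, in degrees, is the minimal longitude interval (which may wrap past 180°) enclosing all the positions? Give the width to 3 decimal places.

Sort the longitudes: -157.029°, -134.360°, +135.591°, +142.363°, +163.452°, +166.604°.
Eastward gaps between consecutive values (wrapping around): 22.669°, 269.951°, 6.772°, 21.089°, 3.152°, 36.367°.
Largest gap = 269.951° ⇒ minimal covering band is its complement: 360° − 269.951° = 90.049°.
Band runs from +135.591° eastward to -134.360°, crossing the antimeridian.

90.049°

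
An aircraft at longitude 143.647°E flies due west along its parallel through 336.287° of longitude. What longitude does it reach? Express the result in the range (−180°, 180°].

167.360°E

Start at +143.647°; shift −336.287° → -192.640°.
-192.640° lies outside (−180°, 180°]; add 360° → +167.360°.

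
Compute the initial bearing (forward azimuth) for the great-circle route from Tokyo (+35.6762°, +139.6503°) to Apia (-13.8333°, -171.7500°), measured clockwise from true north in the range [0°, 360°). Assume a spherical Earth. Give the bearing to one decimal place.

Δλ = -171.7500 − 139.6503 = -311.4003°; wrapped into (−180°, 180°]: 48.5997°.
θ = atan2( sin Δλ · cos φ₂ , cos φ₁ · sin φ₂ − sin φ₁ · cos φ₂ · cos Δλ )
  = atan2(0.72835, -0.56872) = 127.984° → normalised to [0°, 360°): 127.984°.

128.0°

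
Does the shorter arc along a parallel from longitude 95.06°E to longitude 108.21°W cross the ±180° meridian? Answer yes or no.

Naïve |-108.21 − 95.06| = 203.27° > 180°, so the shorter arc goes the other way round — across 180°.
Signed shortest Δλ = ((-108.21 − 95.06 + 180) mod 360) − 180 = 156.73°.
Going east by 156.73° from +95.06° passes through 180° before reaching -108.21°.

Yes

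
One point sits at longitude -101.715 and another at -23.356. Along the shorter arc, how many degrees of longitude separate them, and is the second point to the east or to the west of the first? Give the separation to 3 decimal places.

Raw difference: -23.356 − -101.715 = 78.359°.
Normalise into (−180°, 180°]: 78.359° stays 78.359°.
Positive ⇒ the second point lies to the east; separation 78.359°.

78.359° east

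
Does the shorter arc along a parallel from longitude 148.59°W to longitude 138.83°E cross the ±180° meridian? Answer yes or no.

Naïve |138.83 − -148.59| = 287.42° > 180°, so the shorter arc goes the other way round — across 180°.
Signed shortest Δλ = ((138.83 − -148.59 + 180) mod 360) − 180 = -72.58°.
Going west by 72.58° from -148.59° passes through 180° before reaching +138.83°.

Yes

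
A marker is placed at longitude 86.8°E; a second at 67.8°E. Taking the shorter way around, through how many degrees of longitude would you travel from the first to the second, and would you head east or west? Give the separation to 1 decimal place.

19.0° west

Raw difference: 67.8 − 86.8 = -19.0°.
Normalise into (−180°, 180°]: -19.0° stays -19.0°.
Negative ⇒ the second point lies to the west; separation 19.0°.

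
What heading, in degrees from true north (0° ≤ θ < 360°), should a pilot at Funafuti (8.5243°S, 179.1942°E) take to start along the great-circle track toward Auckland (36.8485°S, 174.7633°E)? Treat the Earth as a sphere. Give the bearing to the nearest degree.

Δλ = 174.7633 − 179.1942 = -4.4309°.
θ = atan2( sin Δλ · cos φ₂ , cos φ₁ · sin φ₂ − sin φ₁ · cos φ₂ · cos Δλ )
  = atan2(-0.06182, -0.47481) = -172.582° → normalised to [0°, 360°): 187.418°.

187°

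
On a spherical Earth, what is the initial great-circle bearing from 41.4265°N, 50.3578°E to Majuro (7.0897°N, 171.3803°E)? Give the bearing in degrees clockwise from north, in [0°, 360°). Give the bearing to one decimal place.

63.1°

Δλ = 171.3803 − 50.3578 = 121.0225°.
θ = atan2( sin Δλ · cos φ₂ , cos φ₁ · sin φ₂ − sin φ₁ · cos φ₂ · cos Δλ )
  = atan2(0.85041, 0.43094) = 63.127° → normalised to [0°, 360°): 63.127°.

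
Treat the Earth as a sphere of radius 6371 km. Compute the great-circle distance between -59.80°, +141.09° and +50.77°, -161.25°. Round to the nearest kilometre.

13338 km

Δλ = -161.25 − 141.09 = -302.34°; wrapped into (−180°, 180°]: 57.66°.
Δφ = 50.77 − -59.80 = 110.57°.
a = sin²(Δφ/2) + cos φ₁ · cos φ₂ · sin²(Δλ/2) = 0.749650.
c = 2·atan2(√a, √(1−a)) = 2.09359 rad → d = 6371·c ≈ 13338.24 km.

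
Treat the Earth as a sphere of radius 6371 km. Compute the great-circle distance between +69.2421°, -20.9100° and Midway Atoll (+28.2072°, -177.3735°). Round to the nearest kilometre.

Δλ = -177.3735 − -20.9100 = -156.4635°.
Δφ = 28.2072 − 69.2421 = -41.0349°.
a = sin²(Δφ/2) + cos φ₁ · cos φ₂ · sin²(Δλ/2) = 0.422184.
c = 2·atan2(√a, √(1−a)) = 1.41453 rad → d = 6371·c ≈ 9011.96 km.

9012 km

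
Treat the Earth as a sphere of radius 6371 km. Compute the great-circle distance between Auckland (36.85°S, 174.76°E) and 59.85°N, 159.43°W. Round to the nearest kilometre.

Δλ = -159.43 − 174.76 = -334.19°; wrapped into (−180°, 180°]: 25.81°.
Δφ = 59.85 − -36.85 = 96.70°.
a = sin²(Δφ/2) + cos φ₁ · cos φ₂ · sin²(Δλ/2) = 0.578382.
c = 2·atan2(√a, √(1−a)) = 1.72821 rad → d = 6371·c ≈ 11010.43 km.

11010 km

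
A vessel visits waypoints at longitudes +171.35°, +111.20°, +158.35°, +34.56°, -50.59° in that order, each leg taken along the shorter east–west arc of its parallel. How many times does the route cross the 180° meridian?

0

Leg 1: +171.35° → +111.20°, shortest Δλ = -60.15° (west) — does not cross 180°.
Leg 2: +111.20° → +158.35°, shortest Δλ = 47.15° (east) — does not cross 180°.
Leg 3: +158.35° → +34.56°, shortest Δλ = -123.79° (west) — does not cross 180°.
Leg 4: +34.56° → -50.59°, shortest Δλ = -85.15° (west) — does not cross 180°.
Total crossings: 0.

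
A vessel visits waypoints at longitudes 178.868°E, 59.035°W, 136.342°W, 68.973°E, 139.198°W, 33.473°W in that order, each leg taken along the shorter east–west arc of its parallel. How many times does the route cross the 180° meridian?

Leg 1: +178.868° → -59.035°, shortest Δλ = 122.097° (east) — crosses 180°.
Leg 2: -59.035° → -136.342°, shortest Δλ = -77.307° (west) — does not cross 180°.
Leg 3: -136.342° → +68.973°, shortest Δλ = -154.685° (west) — crosses 180°.
Leg 4: +68.973° → -139.198°, shortest Δλ = 151.829° (east) — crosses 180°.
Leg 5: -139.198° → -33.473°, shortest Δλ = 105.725° (east) — does not cross 180°.
Total crossings: 3.

3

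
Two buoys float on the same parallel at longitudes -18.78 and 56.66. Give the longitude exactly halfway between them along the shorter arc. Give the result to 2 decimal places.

+18.94°

Signed shortest Δλ from -18.78° to +56.66° is +75.44°.
Midpoint longitude = -18.78° + (+75.44°)/2 = -18.78° + 37.72° = +18.94°.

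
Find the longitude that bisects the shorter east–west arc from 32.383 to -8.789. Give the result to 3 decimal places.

Signed shortest Δλ from +32.383° to -8.789° is -41.172°.
Midpoint longitude = +32.383° + (-41.172°)/2 = +32.383° − 20.586° = +11.797°.

+11.797°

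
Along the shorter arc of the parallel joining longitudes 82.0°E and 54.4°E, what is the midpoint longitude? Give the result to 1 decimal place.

Signed shortest Δλ from +82.0° to +54.4° is -27.6°.
Midpoint longitude = +82.0° + (-27.6°)/2 = +82.0° − 13.8° = +68.2°.

68.2°E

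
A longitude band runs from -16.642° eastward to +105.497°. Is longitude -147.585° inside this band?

No

Band width going east from -16.642° to +105.497°: ((105.497 − -16.642) mod 360) = 122.139°.
Offset of -147.585° east of the west edge: ((-147.585 − -16.642) mod 360) = 229.057°.
229.057° > 122.139° ⇒ outside.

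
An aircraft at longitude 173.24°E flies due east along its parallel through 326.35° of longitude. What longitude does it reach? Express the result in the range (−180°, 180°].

Start at +173.24°; shift +326.35° → +499.59°.
+499.59° lies outside (−180°, 180°]; subtract 360° → +139.59°.

139.59°E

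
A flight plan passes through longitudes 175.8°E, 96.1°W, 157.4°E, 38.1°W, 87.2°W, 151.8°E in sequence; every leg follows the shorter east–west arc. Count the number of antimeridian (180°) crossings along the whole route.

4

Leg 1: +175.8° → -96.1°, shortest Δλ = 88.1° (east) — crosses 180°.
Leg 2: -96.1° → +157.4°, shortest Δλ = -106.5° (west) — crosses 180°.
Leg 3: +157.4° → -38.1°, shortest Δλ = 164.5° (east) — crosses 180°.
Leg 4: -38.1° → -87.2°, shortest Δλ = -49.1° (west) — does not cross 180°.
Leg 5: -87.2° → +151.8°, shortest Δλ = -121.0° (west) — crosses 180°.
Total crossings: 4.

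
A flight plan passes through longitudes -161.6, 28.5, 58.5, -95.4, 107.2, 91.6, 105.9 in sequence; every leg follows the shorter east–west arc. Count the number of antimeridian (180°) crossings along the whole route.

2

Leg 1: -161.6° → +28.5°, shortest Δλ = -169.9° (west) — crosses 180°.
Leg 2: +28.5° → +58.5°, shortest Δλ = 30.0° (east) — does not cross 180°.
Leg 3: +58.5° → -95.4°, shortest Δλ = -153.9° (west) — does not cross 180°.
Leg 4: -95.4° → +107.2°, shortest Δλ = -157.4° (west) — crosses 180°.
Leg 5: +107.2° → +91.6°, shortest Δλ = -15.6° (west) — does not cross 180°.
Leg 6: +91.6° → +105.9°, shortest Δλ = 14.3° (east) — does not cross 180°.
Total crossings: 2.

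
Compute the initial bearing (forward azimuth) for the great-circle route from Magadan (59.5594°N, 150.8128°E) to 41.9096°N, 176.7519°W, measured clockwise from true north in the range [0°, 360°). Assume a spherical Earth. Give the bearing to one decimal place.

117.0°

Δλ = -176.7519 − 150.8128 = -327.5647°; wrapped into (−180°, 180°]: 32.4353°.
θ = atan2( sin Δλ · cos φ₂ , cos φ₁ · sin φ₂ − sin φ₁ · cos φ₂ · cos Δλ )
  = atan2(0.39915, -0.20310) = 116.969° → normalised to [0°, 360°): 116.969°.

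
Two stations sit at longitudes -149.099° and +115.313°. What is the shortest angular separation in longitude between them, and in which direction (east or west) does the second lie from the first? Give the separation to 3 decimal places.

95.588° west

Raw difference: 115.313 − -149.099 = 264.412°.
Normalise into (−180°, 180°]: 264.412° − 360° = -95.588°.
Negative ⇒ the second point lies to the west; separation 95.588°.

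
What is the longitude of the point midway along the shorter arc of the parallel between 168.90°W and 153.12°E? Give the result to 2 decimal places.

172.11°E

Signed shortest Δλ from -168.90° to +153.12° is -37.98°.
Midpoint longitude = -168.90° + (-37.98°)/2 = -168.90° − 18.99° = -187.89°.
Normalise into (−180°, 180°]: +172.11°.
(The naïve average (-168.90 + +153.12)/2 = -7.89° is on the wrong side of the globe.)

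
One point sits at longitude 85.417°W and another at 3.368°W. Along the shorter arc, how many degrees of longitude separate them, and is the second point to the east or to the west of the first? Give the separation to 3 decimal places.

82.049° east

Raw difference: -3.368 − -85.417 = 82.049°.
Normalise into (−180°, 180°]: 82.049° stays 82.049°.
Positive ⇒ the second point lies to the east; separation 82.049°.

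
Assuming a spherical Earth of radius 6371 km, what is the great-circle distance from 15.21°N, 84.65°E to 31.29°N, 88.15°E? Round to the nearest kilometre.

Δλ = 88.15 − 84.65 = 3.50°.
Δφ = 31.29 − 15.21 = 16.08°.
a = sin²(Δφ/2) + cos φ₁ · cos φ₂ · sin²(Δλ/2) = 0.020331.
c = 2·atan2(√a, √(1−a)) = 0.28615 rad → d = 6371·c ≈ 1823.06 km.

1823 km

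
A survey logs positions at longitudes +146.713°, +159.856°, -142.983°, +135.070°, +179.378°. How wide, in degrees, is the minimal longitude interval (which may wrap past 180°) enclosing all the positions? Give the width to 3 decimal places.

Sort the longitudes: -142.983°, +135.070°, +146.713°, +159.856°, +179.378°.
Eastward gaps between consecutive values (wrapping around): 278.053°, 11.643°, 13.143°, 19.522°, 37.639°.
Largest gap = 278.053° ⇒ minimal covering band is its complement: 360° − 278.053° = 81.947°.
Band runs from +135.070° eastward to -142.983°, crossing the antimeridian.

81.947°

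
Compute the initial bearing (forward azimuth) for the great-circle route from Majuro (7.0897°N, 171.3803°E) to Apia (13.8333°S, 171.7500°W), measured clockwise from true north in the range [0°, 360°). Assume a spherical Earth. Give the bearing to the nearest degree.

141°

Δλ = -171.7500 − 171.3803 = -343.1303°; wrapped into (−180°, 180°]: 16.8697°.
θ = atan2( sin Δλ · cos φ₂ , cos φ₁ · sin φ₂ − sin φ₁ · cos φ₂ · cos Δλ )
  = atan2(0.28178, -0.35196) = 141.319° → normalised to [0°, 360°): 141.319°.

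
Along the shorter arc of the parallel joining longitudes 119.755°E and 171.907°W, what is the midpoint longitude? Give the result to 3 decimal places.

153.924°E

Signed shortest Δλ from +119.755° to -171.907° is +68.338°.
Midpoint longitude = +119.755° + (+68.338°)/2 = +119.755° + 34.169° = +153.924°.
(The naïve average (+119.755 + -171.907)/2 = -26.076° is on the wrong side of the globe.)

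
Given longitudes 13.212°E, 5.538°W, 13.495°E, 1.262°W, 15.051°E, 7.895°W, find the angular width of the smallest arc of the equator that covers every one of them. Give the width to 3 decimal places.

22.946°

Sort the longitudes: -7.895°, -5.538°, -1.262°, +13.212°, +13.495°, +15.051°.
Eastward gaps between consecutive values (wrapping around): 2.357°, 4.276°, 14.474°, 0.283°, 1.556°, 337.054°.
Largest gap = 337.054° ⇒ minimal covering band is its complement: 360° − 337.054° = 22.946°.
Band runs from -7.895° eastward to +15.051°.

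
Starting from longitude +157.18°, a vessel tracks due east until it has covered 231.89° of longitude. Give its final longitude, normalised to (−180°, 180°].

+29.07°

Start at +157.18°; shift +231.89° → +389.07°.
+389.07° lies outside (−180°, 180°]; subtract 360° → +29.07°.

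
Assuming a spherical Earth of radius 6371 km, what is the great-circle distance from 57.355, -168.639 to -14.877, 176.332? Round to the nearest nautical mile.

Δλ = 176.332 − -168.639 = 344.971°; wrapped into (−180°, 180°]: -15.029°.
Δφ = -14.877 − 57.355 = -72.232°.
a = sin²(Δφ/2) + cos φ₁ · cos φ₂ · sin²(Δλ/2) = 0.356335.
c = 2·atan2(√a, √(1−a)) = 1.27936 rad → d = 6371·c ≈ 8150.79 km ≈ 4401.07 nmi.

4401 nmi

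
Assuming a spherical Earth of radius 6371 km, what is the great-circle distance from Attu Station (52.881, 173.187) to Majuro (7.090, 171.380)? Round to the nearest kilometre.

5094 km

Δλ = 171.380 − 173.187 = -1.807°.
Δφ = 7.090 − 52.881 = -45.791°.
a = sin²(Δφ/2) + cos φ₁ · cos φ₂ · sin²(Δλ/2) = 0.151510.
c = 2·atan2(√a, √(1−a)) = 0.79962 rad → d = 6371·c ≈ 5094.37 km.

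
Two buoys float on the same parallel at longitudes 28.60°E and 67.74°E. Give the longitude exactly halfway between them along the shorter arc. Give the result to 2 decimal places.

48.17°E

Signed shortest Δλ from +28.60° to +67.74° is +39.14°.
Midpoint longitude = +28.60° + (+39.14°)/2 = +28.60° + 19.57° = +48.17°.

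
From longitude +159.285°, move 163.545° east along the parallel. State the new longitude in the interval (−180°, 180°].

-37.170°

Start at +159.285°; shift +163.545° → +322.830°.
+322.830° lies outside (−180°, 180°]; subtract 360° → -37.170°.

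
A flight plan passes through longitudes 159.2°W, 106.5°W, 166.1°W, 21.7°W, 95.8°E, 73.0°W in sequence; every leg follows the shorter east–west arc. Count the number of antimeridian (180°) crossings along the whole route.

0

Leg 1: -159.2° → -106.5°, shortest Δλ = 52.7° (east) — does not cross 180°.
Leg 2: -106.5° → -166.1°, shortest Δλ = -59.6° (west) — does not cross 180°.
Leg 3: -166.1° → -21.7°, shortest Δλ = 144.4° (east) — does not cross 180°.
Leg 4: -21.7° → +95.8°, shortest Δλ = 117.5° (east) — does not cross 180°.
Leg 5: +95.8° → -73.0°, shortest Δλ = -168.8° (west) — does not cross 180°.
Total crossings: 0.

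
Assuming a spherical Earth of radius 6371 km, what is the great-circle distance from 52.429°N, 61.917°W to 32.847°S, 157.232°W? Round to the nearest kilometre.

Δλ = -157.232 − -61.917 = -95.315°.
Δφ = -32.847 − 52.429 = -85.276°.
a = sin²(Δφ/2) + cos φ₁ · cos φ₂ · sin²(Δλ/2) = 0.738677.
c = 2·atan2(√a, √(1−a)) = 2.06844 rad → d = 6371·c ≈ 13178.02 km.

13178 km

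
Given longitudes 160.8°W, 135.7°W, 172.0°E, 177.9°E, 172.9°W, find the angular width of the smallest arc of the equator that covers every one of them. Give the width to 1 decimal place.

Sort the longitudes: -172.9°, -160.8°, -135.7°, +172.0°, +177.9°.
Eastward gaps between consecutive values (wrapping around): 12.1°, 25.1°, 307.7°, 5.9°, 9.2°.
Largest gap = 307.7° ⇒ minimal covering band is its complement: 360° − 307.7° = 52.3°.
Band runs from +172.0° eastward to -135.7°, crossing the antimeridian.

52.3°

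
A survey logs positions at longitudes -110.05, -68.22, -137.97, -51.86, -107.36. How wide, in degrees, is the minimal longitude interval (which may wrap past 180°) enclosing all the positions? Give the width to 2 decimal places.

Sort the longitudes: -137.97°, -110.05°, -107.36°, -68.22°, -51.86°.
Eastward gaps between consecutive values (wrapping around): 27.92°, 2.69°, 39.14°, 16.36°, 273.89°.
Largest gap = 273.89° ⇒ minimal covering band is its complement: 360° − 273.89° = 86.11°.
Band runs from -137.97° eastward to -51.86°.

86.11°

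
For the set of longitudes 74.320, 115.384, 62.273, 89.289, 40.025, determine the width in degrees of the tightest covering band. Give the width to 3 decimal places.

Sort the longitudes: +40.025°, +62.273°, +74.320°, +89.289°, +115.384°.
Eastward gaps between consecutive values (wrapping around): 22.248°, 12.047°, 14.969°, 26.095°, 284.641°.
Largest gap = 284.641° ⇒ minimal covering band is its complement: 360° − 284.641° = 75.359°.
Band runs from +40.025° eastward to +115.384°.

75.359°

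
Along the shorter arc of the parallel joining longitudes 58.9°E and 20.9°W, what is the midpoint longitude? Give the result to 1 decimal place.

19.0°E

Signed shortest Δλ from +58.9° to -20.9° is -79.8°.
Midpoint longitude = +58.9° + (-79.8°)/2 = +58.9° − 39.9° = +19.0°.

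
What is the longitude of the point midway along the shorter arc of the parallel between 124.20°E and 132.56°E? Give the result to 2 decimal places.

Signed shortest Δλ from +124.20° to +132.56° is +8.36°.
Midpoint longitude = +124.20° + (+8.36°)/2 = +124.20° + 4.18° = +128.38°.

128.38°E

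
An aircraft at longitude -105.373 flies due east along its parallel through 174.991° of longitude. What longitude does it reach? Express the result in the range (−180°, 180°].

Start at -105.373°; shift +174.991° → +69.618°.
+69.618° already lies in (−180°, 180°].

+69.618°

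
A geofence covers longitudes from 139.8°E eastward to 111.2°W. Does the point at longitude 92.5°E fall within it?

Band width going east from +139.8° to -111.2°: ((-111.2 − 139.8) mod 360) = 109.0°.
Offset of +92.5° east of the west edge: ((92.5 − 139.8) mod 360) = 312.7°.
312.7° > 109.0° ⇒ outside.

No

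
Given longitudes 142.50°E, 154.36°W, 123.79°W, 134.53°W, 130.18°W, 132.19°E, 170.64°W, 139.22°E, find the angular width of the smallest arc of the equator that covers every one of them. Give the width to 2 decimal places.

Sort the longitudes: -170.64°, -154.36°, -134.53°, -130.18°, -123.79°, +132.19°, +139.22°, +142.50°.
Eastward gaps between consecutive values (wrapping around): 16.28°, 19.83°, 4.35°, 6.39°, 255.98°, 7.03°, 3.28°, 46.86°.
Largest gap = 255.98° ⇒ minimal covering band is its complement: 360° − 255.98° = 104.02°.
Band runs from +132.19° eastward to -123.79°, crossing the antimeridian.

104.02°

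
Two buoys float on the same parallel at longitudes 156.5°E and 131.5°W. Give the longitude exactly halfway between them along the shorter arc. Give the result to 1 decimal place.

Signed shortest Δλ from +156.5° to -131.5° is +72.0°.
Midpoint longitude = +156.5° + (+72.0°)/2 = +156.5° + 36.0° = +192.5°.
Normalise into (−180°, 180°]: -167.5°.
(The naïve average (+156.5 + -131.5)/2 = 12.5° is on the wrong side of the globe.)

167.5°W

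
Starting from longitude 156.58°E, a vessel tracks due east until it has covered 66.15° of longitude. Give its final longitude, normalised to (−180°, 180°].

137.27°W

Start at +156.58°; shift +66.15° → +222.73°.
+222.73° lies outside (−180°, 180°]; subtract 360° → -137.27°.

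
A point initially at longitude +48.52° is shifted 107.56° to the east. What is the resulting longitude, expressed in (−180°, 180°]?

Start at +48.52°; shift +107.56° → +156.08°.
+156.08° already lies in (−180°, 180°].

+156.08°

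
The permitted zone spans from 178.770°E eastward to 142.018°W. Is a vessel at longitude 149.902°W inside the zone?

Yes

Band width going east from +178.770° to -142.018°: ((-142.018 − 178.770) mod 360) = 39.212°.
Offset of -149.902° east of the west edge: ((-149.902 − 178.770) mod 360) = 31.328°.
31.328° ≤ 39.212° ⇒ inside.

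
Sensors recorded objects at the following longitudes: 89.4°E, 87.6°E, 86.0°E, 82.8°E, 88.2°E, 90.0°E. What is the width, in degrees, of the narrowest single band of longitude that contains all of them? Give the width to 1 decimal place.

Sort the longitudes: +82.8°, +86.0°, +87.6°, +88.2°, +89.4°, +90.0°.
Eastward gaps between consecutive values (wrapping around): 3.2°, 1.6°, 0.6°, 1.2°, 0.6°, 352.8°.
Largest gap = 352.8° ⇒ minimal covering band is its complement: 360° − 352.8° = 7.2°.
Band runs from +82.8° eastward to +90.0°.

7.2°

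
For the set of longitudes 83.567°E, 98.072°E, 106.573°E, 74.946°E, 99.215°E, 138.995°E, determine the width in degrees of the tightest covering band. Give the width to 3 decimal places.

64.049°

Sort the longitudes: +74.946°, +83.567°, +98.072°, +99.215°, +106.573°, +138.995°.
Eastward gaps between consecutive values (wrapping around): 8.621°, 14.505°, 1.143°, 7.358°, 32.422°, 295.951°.
Largest gap = 295.951° ⇒ minimal covering band is its complement: 360° − 295.951° = 64.049°.
Band runs from +74.946° eastward to +138.995°.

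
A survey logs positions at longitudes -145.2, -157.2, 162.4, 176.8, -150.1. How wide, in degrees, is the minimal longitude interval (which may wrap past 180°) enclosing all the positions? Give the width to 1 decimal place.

52.4°

Sort the longitudes: -157.2°, -150.1°, -145.2°, +162.4°, +176.8°.
Eastward gaps between consecutive values (wrapping around): 7.1°, 4.9°, 307.6°, 14.4°, 26.0°.
Largest gap = 307.6° ⇒ minimal covering band is its complement: 360° − 307.6° = 52.4°.
Band runs from +162.4° eastward to -145.2°, crossing the antimeridian.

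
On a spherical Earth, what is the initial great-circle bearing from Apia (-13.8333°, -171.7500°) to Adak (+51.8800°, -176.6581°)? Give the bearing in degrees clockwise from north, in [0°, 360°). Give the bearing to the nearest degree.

Δλ = -176.6581 − -171.7500 = -4.9081°.
θ = atan2( sin Δλ · cos φ₂ , cos φ₁ · sin φ₂ − sin φ₁ · cos φ₂ · cos Δλ )
  = atan2(-0.05282, 0.91096) = -3.318° → normalised to [0°, 360°): 356.682°.

357°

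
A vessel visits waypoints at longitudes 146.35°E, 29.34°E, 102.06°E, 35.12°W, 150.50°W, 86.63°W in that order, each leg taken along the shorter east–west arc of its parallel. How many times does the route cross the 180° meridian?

Leg 1: +146.35° → +29.34°, shortest Δλ = -117.01° (west) — does not cross 180°.
Leg 2: +29.34° → +102.06°, shortest Δλ = 72.72° (east) — does not cross 180°.
Leg 3: +102.06° → -35.12°, shortest Δλ = -137.18° (west) — does not cross 180°.
Leg 4: -35.12° → -150.50°, shortest Δλ = -115.38° (west) — does not cross 180°.
Leg 5: -150.50° → -86.63°, shortest Δλ = 63.87° (east) — does not cross 180°.
Total crossings: 0.

0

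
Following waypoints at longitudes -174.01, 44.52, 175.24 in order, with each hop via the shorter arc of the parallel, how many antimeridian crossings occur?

1

Leg 1: -174.01° → +44.52°, shortest Δλ = -141.47° (west) — crosses 180°.
Leg 2: +44.52° → +175.24°, shortest Δλ = 130.72° (east) — does not cross 180°.
Total crossings: 1.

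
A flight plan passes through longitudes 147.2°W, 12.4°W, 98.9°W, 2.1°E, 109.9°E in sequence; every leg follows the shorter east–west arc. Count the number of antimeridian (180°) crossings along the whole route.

0

Leg 1: -147.2° → -12.4°, shortest Δλ = 134.8° (east) — does not cross 180°.
Leg 2: -12.4° → -98.9°, shortest Δλ = -86.5° (west) — does not cross 180°.
Leg 3: -98.9° → +2.1°, shortest Δλ = 101.0° (east) — does not cross 180°.
Leg 4: +2.1° → +109.9°, shortest Δλ = 107.8° (east) — does not cross 180°.
Total crossings: 0.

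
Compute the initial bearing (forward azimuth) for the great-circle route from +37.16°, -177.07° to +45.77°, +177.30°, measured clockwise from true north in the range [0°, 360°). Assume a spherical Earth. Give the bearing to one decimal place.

335.7°

Δλ = 177.30 − -177.07 = 354.37°; wrapped into (−180°, 180°]: -5.63°.
θ = atan2( sin Δλ · cos φ₂ , cos φ₁ · sin φ₂ − sin φ₁ · cos φ₂ · cos Δλ )
  = atan2(-0.06843, 0.15174) = -24.274° → normalised to [0°, 360°): 335.726°.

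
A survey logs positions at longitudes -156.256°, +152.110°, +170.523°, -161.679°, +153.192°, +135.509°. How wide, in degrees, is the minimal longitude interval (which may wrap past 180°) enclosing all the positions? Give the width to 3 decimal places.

68.235°

Sort the longitudes: -161.679°, -156.256°, +135.509°, +152.110°, +153.192°, +170.523°.
Eastward gaps between consecutive values (wrapping around): 5.423°, 291.765°, 16.601°, 1.082°, 17.331°, 27.798°.
Largest gap = 291.765° ⇒ minimal covering band is its complement: 360° − 291.765° = 68.235°.
Band runs from +135.509° eastward to -156.256°, crossing the antimeridian.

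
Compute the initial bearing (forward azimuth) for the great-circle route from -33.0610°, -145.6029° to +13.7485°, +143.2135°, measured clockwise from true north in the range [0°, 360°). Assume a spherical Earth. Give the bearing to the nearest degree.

Δλ = 143.2135 − -145.6029 = 288.8164°; wrapped into (−180°, 180°]: -71.1836°.
θ = atan2( sin Δλ · cos φ₂ , cos φ₁ · sin φ₂ − sin φ₁ · cos φ₂ · cos Δλ )
  = atan2(-0.91944, 0.37009) = -68.074° → normalised to [0°, 360°): 291.926°.

292°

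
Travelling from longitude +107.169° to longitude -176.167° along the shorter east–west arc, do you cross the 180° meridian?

Yes

Naïve |-176.167 − 107.169| = 283.336° > 180°, so the shorter arc goes the other way round — across 180°.
Signed shortest Δλ = ((-176.167 − 107.169 + 180) mod 360) − 180 = 76.664°.
Going east by 76.664° from +107.169° passes through 180° before reaching -176.167°.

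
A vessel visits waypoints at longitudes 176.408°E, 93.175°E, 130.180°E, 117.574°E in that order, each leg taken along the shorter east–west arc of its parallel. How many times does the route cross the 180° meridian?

0

Leg 1: +176.408° → +93.175°, shortest Δλ = -83.233° (west) — does not cross 180°.
Leg 2: +93.175° → +130.180°, shortest Δλ = 37.005° (east) — does not cross 180°.
Leg 3: +130.180° → +117.574°, shortest Δλ = -12.606° (west) — does not cross 180°.
Total crossings: 0.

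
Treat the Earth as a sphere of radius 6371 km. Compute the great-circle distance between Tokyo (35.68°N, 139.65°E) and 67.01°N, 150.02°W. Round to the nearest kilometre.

5552 km

Δλ = -150.02 − 139.65 = -289.67°; wrapped into (−180°, 180°]: 70.33°.
Δφ = 67.01 − 35.68 = 31.33°.
a = sin²(Δφ/2) + cos φ₁ · cos φ₂ · sin²(Δλ/2) = 0.178140.
c = 2·atan2(√a, √(1−a)) = 0.87145 rad → d = 6371·c ≈ 5551.99 km.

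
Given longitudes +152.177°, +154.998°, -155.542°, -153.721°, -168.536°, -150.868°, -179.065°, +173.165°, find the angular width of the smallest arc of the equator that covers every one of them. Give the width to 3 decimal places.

56.955°

Sort the longitudes: -179.065°, -168.536°, -155.542°, -153.721°, -150.868°, +152.177°, +154.998°, +173.165°.
Eastward gaps between consecutive values (wrapping around): 10.529°, 12.994°, 1.821°, 2.853°, 303.045°, 2.821°, 18.167°, 7.770°.
Largest gap = 303.045° ⇒ minimal covering band is its complement: 360° − 303.045° = 56.955°.
Band runs from +152.177° eastward to -150.868°, crossing the antimeridian.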